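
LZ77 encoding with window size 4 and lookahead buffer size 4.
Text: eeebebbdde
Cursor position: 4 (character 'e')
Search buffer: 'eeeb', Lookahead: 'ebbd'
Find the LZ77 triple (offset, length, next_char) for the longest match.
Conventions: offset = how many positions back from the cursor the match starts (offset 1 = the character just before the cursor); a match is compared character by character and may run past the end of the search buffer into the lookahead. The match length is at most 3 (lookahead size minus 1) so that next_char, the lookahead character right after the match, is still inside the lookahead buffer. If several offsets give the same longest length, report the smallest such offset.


Try each offset into the search buffer:
  offset=1 (pos 3, char 'b'): match length 0
  offset=2 (pos 2, char 'e'): match length 2
  offset=3 (pos 1, char 'e'): match length 1
  offset=4 (pos 0, char 'e'): match length 1
Longest match has length 2 at offset 2.
next_char = character at position 4 + 2 = 6 -> 'b'

Best match: offset=2, length=2 (matching 'eb' starting at position 2)
LZ77 triple: (2, 2, 'b')


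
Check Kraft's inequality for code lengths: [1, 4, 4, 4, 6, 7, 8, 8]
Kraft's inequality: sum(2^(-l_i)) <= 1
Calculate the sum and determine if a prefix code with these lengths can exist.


Sum = 2^(-1) + 2^(-4) + 2^(-4) + 2^(-4) + 2^(-6) + 2^(-7) + 2^(-8) + 2^(-8)
    = 0.5 + 0.0625 + 0.0625 + 0.0625 + 0.015625 + 0.0078125 + 0.00390625 + 0.00390625
    = 184/256 = 0.71875
Since 0.71875 <= 1, Kraft's inequality IS satisfied.
A prefix code with these lengths CAN exist.

Kraft sum = 0.71875. Satisfied.


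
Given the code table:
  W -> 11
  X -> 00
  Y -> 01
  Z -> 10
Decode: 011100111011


Decoding:
01 -> Y
11 -> W
00 -> X
11 -> W
10 -> Z
11 -> W


Result: YWXWZW


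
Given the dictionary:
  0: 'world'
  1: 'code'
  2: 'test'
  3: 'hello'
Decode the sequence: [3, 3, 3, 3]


Look up each index in the dictionary:
  3 -> 'hello'
  3 -> 'hello'
  3 -> 'hello'
  3 -> 'hello'

Decoded: "hello hello hello hello"


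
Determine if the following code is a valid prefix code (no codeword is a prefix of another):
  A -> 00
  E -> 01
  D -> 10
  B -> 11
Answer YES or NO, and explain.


Checking each pair (does one codeword prefix another?):
  A='00' vs E='01': no prefix
  A='00' vs D='10': no prefix
  A='00' vs B='11': no prefix
  E='01' vs A='00': no prefix
  E='01' vs D='10': no prefix
  E='01' vs B='11': no prefix
  D='10' vs A='00': no prefix
  D='10' vs E='01': no prefix
  D='10' vs B='11': no prefix
  B='11' vs A='00': no prefix
  B='11' vs E='01': no prefix
  B='11' vs D='10': no prefix
No violation found over all pairs.

YES -- this is a valid prefix code. No codeword is a prefix of any other codeword.


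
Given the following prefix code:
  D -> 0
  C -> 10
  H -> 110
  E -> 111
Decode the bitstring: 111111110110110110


Decoding step by step:
Bits 111 -> E
Bits 111 -> E
Bits 110 -> H
Bits 110 -> H
Bits 110 -> H
Bits 110 -> H


Decoded message: EEHHHH


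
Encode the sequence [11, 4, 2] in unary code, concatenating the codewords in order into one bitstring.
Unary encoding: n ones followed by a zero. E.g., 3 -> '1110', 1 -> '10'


Encode each number as n ones followed by a terminating 0:
  11 -> 111111111110 (12 bits)
  4 -> 11110 (5 bits)
  2 -> 110 (3 bits)
Total length = 12 + 5 + 3 = 20 bits.

Unary([11, 4, 2]) = 11111111111011110110 (20 bits)


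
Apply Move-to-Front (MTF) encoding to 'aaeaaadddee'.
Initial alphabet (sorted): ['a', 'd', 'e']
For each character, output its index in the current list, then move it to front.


MTF encoding:
'a': index 0 in ['a', 'd', 'e'] -> ['a', 'd', 'e']
'a': index 0 in ['a', 'd', 'e'] -> ['a', 'd', 'e']
'e': index 2 in ['a', 'd', 'e'] -> ['e', 'a', 'd']
'a': index 1 in ['e', 'a', 'd'] -> ['a', 'e', 'd']
'a': index 0 in ['a', 'e', 'd'] -> ['a', 'e', 'd']
'a': index 0 in ['a', 'e', 'd'] -> ['a', 'e', 'd']
'd': index 2 in ['a', 'e', 'd'] -> ['d', 'a', 'e']
'd': index 0 in ['d', 'a', 'e'] -> ['d', 'a', 'e']
'd': index 0 in ['d', 'a', 'e'] -> ['d', 'a', 'e']
'e': index 2 in ['d', 'a', 'e'] -> ['e', 'd', 'a']
'e': index 0 in ['e', 'd', 'a'] -> ['e', 'd', 'a']


Output: [0, 0, 2, 1, 0, 0, 2, 0, 0, 2, 0]


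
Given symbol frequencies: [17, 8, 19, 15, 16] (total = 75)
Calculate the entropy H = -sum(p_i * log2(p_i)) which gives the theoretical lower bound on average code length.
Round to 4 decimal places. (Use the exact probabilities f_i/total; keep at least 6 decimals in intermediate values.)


Per-symbol terms -p_i * log2(p_i) with p_i = f_i/75:
  p = 17/75 = 0.226667: log2(p) = -2.141356, -p*log2(p) = 0.485374
  p = 8/75 = 0.106667: log2(p) = -3.228819, -p*log2(p) = 0.344407
  p = 19/75 = 0.253333: log2(p) = -1.980891, -p*log2(p) = 0.501826
  p = 15/75 = 0.200000: log2(p) = -2.321928, -p*log2(p) = 0.464386
  p = 16/75 = 0.213333: log2(p) = -2.228819, -p*log2(p) = 0.475481
H = 0.485374 + 0.344407 + 0.501826 + 0.464386 + 0.475481 = 2.271474

H = 2.2715 bits/symbol


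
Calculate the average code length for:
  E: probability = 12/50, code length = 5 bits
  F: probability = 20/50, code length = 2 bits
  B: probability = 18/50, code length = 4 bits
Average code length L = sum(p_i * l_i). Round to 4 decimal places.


Weighted contributions p_i * l_i:
  E: (12/50) * 5 = 60/50
  F: (20/50) * 2 = 40/50
  B: (18/50) * 4 = 72/50
Sum = (60 + 40 + 72)/50 = 172/50

L = 172/50 = 3.4400 bits/symbol


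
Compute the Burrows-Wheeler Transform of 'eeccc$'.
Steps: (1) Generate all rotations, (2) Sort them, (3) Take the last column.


Rotations (sorted):
  0: $eeccc -> last char: c
  1: c$eecc -> last char: c
  2: cc$eec -> last char: c
  3: ccc$ee -> last char: e
  4: eccc$e -> last char: e
  5: eeccc$ -> last char: $


BWT = cccee$


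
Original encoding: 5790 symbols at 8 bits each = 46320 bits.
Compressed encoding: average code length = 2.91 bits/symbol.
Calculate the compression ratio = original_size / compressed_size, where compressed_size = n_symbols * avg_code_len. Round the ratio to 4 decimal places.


original_size = n_symbols * orig_bits = 5790 * 8 = 46320 bits
compressed_size = n_symbols * avg_code_len = 5790 * 2.91 = 16848.9 bits
ratio = original_size / compressed_size = 46320 / 16848.9 = 2.7491

Compression ratio = 2.7491


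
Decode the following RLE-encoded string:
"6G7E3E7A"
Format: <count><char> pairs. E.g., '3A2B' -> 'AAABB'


Expanding each <count><char> pair:
  6G -> 'GGGGGG'
  7E -> 'EEEEEEE'
  3E -> 'EEE'
  7A -> 'AAAAAAA'

Decoded = GGGGGGEEEEEEEEEEAAAAAAA


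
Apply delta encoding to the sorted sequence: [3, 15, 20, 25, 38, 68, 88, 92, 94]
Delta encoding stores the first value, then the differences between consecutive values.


First value: 3
Deltas:
  15 - 3 = 12
  20 - 15 = 5
  25 - 20 = 5
  38 - 25 = 13
  68 - 38 = 30
  88 - 68 = 20
  92 - 88 = 4
  94 - 92 = 2


Delta encoded: [3, 12, 5, 5, 13, 30, 20, 4, 2]


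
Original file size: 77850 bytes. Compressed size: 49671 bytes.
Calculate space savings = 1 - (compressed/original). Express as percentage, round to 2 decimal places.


ratio = compressed/original = 49671/77850 = 0.638035
savings = 1 - ratio = 1 - 0.638035 = 0.361965
as a percentage: 0.361965 * 100 = 36.2%

Space savings = 1 - 49671/77850 = 36.2%


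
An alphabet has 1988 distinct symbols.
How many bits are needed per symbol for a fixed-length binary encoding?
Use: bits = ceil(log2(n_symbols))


log2(1988) = 10.9571
Bracket: 2^10 = 1024 < 1988 <= 2^11 = 2048
So ceil(log2(1988)) = 11

bits = ceil(log2(1988)) = ceil(10.9571) = 11 bits


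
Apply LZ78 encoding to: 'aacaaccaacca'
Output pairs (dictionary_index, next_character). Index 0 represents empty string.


LZ78 encoding steps:
Dictionary: {0: ''}
Step 1: w='' (idx 0), next='a' -> output (0, 'a'), add 'a' as idx 1
Step 2: w='a' (idx 1), next='c' -> output (1, 'c'), add 'ac' as idx 2
Step 3: w='a' (idx 1), next='a' -> output (1, 'a'), add 'aa' as idx 3
Step 4: w='' (idx 0), next='c' -> output (0, 'c'), add 'c' as idx 4
Step 5: w='c' (idx 4), next='a' -> output (4, 'a'), add 'ca' as idx 5
Step 6: w='ac' (idx 2), next='c' -> output (2, 'c'), add 'acc' as idx 6
Step 7: w='a' (idx 1), end of input -> output (1, '')


Encoded: [(0, 'a'), (1, 'c'), (1, 'a'), (0, 'c'), (4, 'a'), (2, 'c'), (1, '')]


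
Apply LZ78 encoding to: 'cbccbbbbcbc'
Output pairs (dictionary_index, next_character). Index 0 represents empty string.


LZ78 encoding steps:
Dictionary: {0: ''}
Step 1: w='' (idx 0), next='c' -> output (0, 'c'), add 'c' as idx 1
Step 2: w='' (idx 0), next='b' -> output (0, 'b'), add 'b' as idx 2
Step 3: w='c' (idx 1), next='c' -> output (1, 'c'), add 'cc' as idx 3
Step 4: w='b' (idx 2), next='b' -> output (2, 'b'), add 'bb' as idx 4
Step 5: w='bb' (idx 4), next='c' -> output (4, 'c'), add 'bbc' as idx 5
Step 6: w='b' (idx 2), next='c' -> output (2, 'c'), add 'bc' as idx 6


Encoded: [(0, 'c'), (0, 'b'), (1, 'c'), (2, 'b'), (4, 'c'), (2, 'c')]


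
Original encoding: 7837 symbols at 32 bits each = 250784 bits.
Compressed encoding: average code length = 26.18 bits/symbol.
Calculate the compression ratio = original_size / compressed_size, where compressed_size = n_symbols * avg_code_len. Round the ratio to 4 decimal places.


original_size = n_symbols * orig_bits = 7837 * 32 = 250784 bits
compressed_size = n_symbols * avg_code_len = 7837 * 26.18 = 205172.66 bits
ratio = original_size / compressed_size = 250784 / 205172.66 = 1.2223

Compression ratio = 1.2223


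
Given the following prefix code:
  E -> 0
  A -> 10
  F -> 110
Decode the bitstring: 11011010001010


Decoding step by step:
Bits 110 -> F
Bits 110 -> F
Bits 10 -> A
Bits 0 -> E
Bits 0 -> E
Bits 10 -> A
Bits 10 -> A


Decoded message: FFAEEAA


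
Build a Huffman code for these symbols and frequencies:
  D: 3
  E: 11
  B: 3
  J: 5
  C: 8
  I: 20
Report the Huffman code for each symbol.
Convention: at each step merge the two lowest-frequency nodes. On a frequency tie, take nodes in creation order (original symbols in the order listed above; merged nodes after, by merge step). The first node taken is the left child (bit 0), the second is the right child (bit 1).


Huffman tree construction:
Step 1: Merge D(3) + B(3) = 6
Step 2: Merge J(5) + (D+B)(6) = 11
Step 3: Merge C(8) + E(11) = 19
Step 4: Merge (J+(D+B))(11) + (C+E)(19) = 30
Step 5: Merge I(20) + ((J+(D+B))+(C+E))(30) = 50
Read each symbol's code off the tree from the root (left child = 0, right child = 1).

Codes:
  D: 1010 (length 4)
  E: 111 (length 3)
  B: 1011 (length 4)
  J: 100 (length 3)
  C: 110 (length 3)
  I: 0 (length 1)
Average code length: 116/50 = 2.3200 bits/symbol


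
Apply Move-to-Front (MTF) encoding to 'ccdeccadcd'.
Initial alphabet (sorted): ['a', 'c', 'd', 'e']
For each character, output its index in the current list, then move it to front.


MTF encoding:
'c': index 1 in ['a', 'c', 'd', 'e'] -> ['c', 'a', 'd', 'e']
'c': index 0 in ['c', 'a', 'd', 'e'] -> ['c', 'a', 'd', 'e']
'd': index 2 in ['c', 'a', 'd', 'e'] -> ['d', 'c', 'a', 'e']
'e': index 3 in ['d', 'c', 'a', 'e'] -> ['e', 'd', 'c', 'a']
'c': index 2 in ['e', 'd', 'c', 'a'] -> ['c', 'e', 'd', 'a']
'c': index 0 in ['c', 'e', 'd', 'a'] -> ['c', 'e', 'd', 'a']
'a': index 3 in ['c', 'e', 'd', 'a'] -> ['a', 'c', 'e', 'd']
'd': index 3 in ['a', 'c', 'e', 'd'] -> ['d', 'a', 'c', 'e']
'c': index 2 in ['d', 'a', 'c', 'e'] -> ['c', 'd', 'a', 'e']
'd': index 1 in ['c', 'd', 'a', 'e'] -> ['d', 'c', 'a', 'e']


Output: [1, 0, 2, 3, 2, 0, 3, 3, 2, 1]


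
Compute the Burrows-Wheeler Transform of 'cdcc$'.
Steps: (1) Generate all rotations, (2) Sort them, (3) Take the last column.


Rotations (sorted):
  0: $cdcc -> last char: c
  1: c$cdc -> last char: c
  2: cc$cd -> last char: d
  3: cdcc$ -> last char: $
  4: dcc$c -> last char: c


BWT = ccd$c


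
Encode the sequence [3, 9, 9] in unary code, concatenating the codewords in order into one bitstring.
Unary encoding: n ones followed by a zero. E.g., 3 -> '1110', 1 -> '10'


Encode each number as n ones followed by a terminating 0:
  3 -> 1110 (4 bits)
  9 -> 1111111110 (10 bits)
  9 -> 1111111110 (10 bits)
Total length = 4 + 10 + 10 = 24 bits.

Unary([3, 9, 9]) = 111011111111101111111110 (24 bits)


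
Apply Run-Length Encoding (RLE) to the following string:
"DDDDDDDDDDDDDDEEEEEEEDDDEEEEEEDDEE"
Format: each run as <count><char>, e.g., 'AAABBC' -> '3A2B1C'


Scanning runs left to right:
  i=0: run of 'D' x 14 -> '14D'
  i=14: run of 'E' x 7 -> '7E'
  i=21: run of 'D' x 3 -> '3D'
  i=24: run of 'E' x 6 -> '6E'
  i=30: run of 'D' x 2 -> '2D'
  i=32: run of 'E' x 2 -> '2E'

RLE = 14D7E3D6E2D2E


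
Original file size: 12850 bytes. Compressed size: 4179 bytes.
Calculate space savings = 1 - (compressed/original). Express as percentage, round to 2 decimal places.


ratio = compressed/original = 4179/12850 = 0.325214
savings = 1 - ratio = 1 - 0.325214 = 0.674786
as a percentage: 0.674786 * 100 = 67.48%

Space savings = 1 - 4179/12850 = 67.48%


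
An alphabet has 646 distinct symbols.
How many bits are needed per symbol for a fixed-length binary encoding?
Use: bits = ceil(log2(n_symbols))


log2(646) = 9.3354
Bracket: 2^9 = 512 < 646 <= 2^10 = 1024
So ceil(log2(646)) = 10

bits = ceil(log2(646)) = ceil(9.3354) = 10 bits


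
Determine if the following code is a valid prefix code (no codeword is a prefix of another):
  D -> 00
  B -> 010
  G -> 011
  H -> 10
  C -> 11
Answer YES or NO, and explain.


Checking each pair (does one codeword prefix another?):
  D='00' vs B='010': no prefix
  D='00' vs G='011': no prefix
  D='00' vs H='10': no prefix
  D='00' vs C='11': no prefix
  B='010' vs D='00': no prefix
  B='010' vs G='011': no prefix
  B='010' vs H='10': no prefix
  B='010' vs C='11': no prefix
  G='011' vs D='00': no prefix
  G='011' vs B='010': no prefix
  G='011' vs H='10': no prefix
  G='011' vs C='11': no prefix
  H='10' vs D='00': no prefix
  H='10' vs B='010': no prefix
  H='10' vs G='011': no prefix
  H='10' vs C='11': no prefix
  C='11' vs D='00': no prefix
  C='11' vs B='010': no prefix
  C='11' vs G='011': no prefix
  C='11' vs H='10': no prefix
No violation found over all pairs.

YES -- this is a valid prefix code. No codeword is a prefix of any other codeword.


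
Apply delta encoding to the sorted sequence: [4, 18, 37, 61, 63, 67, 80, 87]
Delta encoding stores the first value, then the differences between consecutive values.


First value: 4
Deltas:
  18 - 4 = 14
  37 - 18 = 19
  61 - 37 = 24
  63 - 61 = 2
  67 - 63 = 4
  80 - 67 = 13
  87 - 80 = 7


Delta encoded: [4, 14, 19, 24, 2, 4, 13, 7]


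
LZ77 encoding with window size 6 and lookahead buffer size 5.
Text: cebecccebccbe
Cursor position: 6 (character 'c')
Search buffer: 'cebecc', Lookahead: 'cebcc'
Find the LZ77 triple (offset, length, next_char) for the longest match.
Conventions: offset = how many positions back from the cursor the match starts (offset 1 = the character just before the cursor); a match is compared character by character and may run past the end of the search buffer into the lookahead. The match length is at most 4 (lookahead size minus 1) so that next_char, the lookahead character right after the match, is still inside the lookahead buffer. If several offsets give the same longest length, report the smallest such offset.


Try each offset into the search buffer:
  offset=1 (pos 5, char 'c'): match length 1
  offset=2 (pos 4, char 'c'): match length 1
  offset=3 (pos 3, char 'e'): match length 0
  offset=4 (pos 2, char 'b'): match length 0
  offset=5 (pos 1, char 'e'): match length 0
  offset=6 (pos 0, char 'c'): match length 3
Longest match has length 3 at offset 6.
next_char = character at position 6 + 3 = 9 -> 'c'

Best match: offset=6, length=3 (matching 'ceb' starting at position 0)
LZ77 triple: (6, 3, 'c')


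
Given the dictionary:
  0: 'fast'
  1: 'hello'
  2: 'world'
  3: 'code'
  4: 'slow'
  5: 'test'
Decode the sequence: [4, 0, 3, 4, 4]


Look up each index in the dictionary:
  4 -> 'slow'
  0 -> 'fast'
  3 -> 'code'
  4 -> 'slow'
  4 -> 'slow'

Decoded: "slow fast code slow slow"


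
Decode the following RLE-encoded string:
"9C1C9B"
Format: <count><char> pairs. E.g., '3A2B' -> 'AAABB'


Expanding each <count><char> pair:
  9C -> 'CCCCCCCCC'
  1C -> 'C'
  9B -> 'BBBBBBBBB'

Decoded = CCCCCCCCCCBBBBBBBBB


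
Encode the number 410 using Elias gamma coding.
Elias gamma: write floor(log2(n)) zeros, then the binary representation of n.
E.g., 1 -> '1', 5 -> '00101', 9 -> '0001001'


num_bits = floor(log2(410)) + 1 = 9
leading_zeros = num_bits - 1 = 8
binary(410) = 110011010

Elias gamma(410) = '00000000' + '110011010' = 00000000110011010 (17 bits)


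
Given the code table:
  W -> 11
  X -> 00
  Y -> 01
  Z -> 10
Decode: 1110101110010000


Decoding:
11 -> W
10 -> Z
10 -> Z
11 -> W
10 -> Z
01 -> Y
00 -> X
00 -> X


Result: WZZWZYXX


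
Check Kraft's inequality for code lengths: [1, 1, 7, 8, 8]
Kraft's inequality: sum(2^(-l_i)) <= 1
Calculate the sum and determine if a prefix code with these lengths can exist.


Sum = 2^(-1) + 2^(-1) + 2^(-7) + 2^(-8) + 2^(-8)
    = 0.5 + 0.5 + 0.0078125 + 0.00390625 + 0.00390625
    = 260/256 = 1.015625
Since 1.015625 > 1, Kraft's inequality is NOT satisfied.
A prefix code with these lengths CANNOT exist.

Kraft sum = 1.015625. Not satisfied.


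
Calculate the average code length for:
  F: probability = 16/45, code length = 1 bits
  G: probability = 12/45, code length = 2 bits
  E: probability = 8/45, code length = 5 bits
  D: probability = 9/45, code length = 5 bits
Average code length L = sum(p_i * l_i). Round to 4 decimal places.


Weighted contributions p_i * l_i:
  F: (16/45) * 1 = 16/45
  G: (12/45) * 2 = 24/45
  E: (8/45) * 5 = 40/45
  D: (9/45) * 5 = 45/45
Sum = (16 + 24 + 40 + 45)/45 = 125/45

L = 125/45 = 2.7778 bits/symbol


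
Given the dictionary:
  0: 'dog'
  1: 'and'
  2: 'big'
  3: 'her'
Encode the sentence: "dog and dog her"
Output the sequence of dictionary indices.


Look up each word in the dictionary:
  'dog' -> 0
  'and' -> 1
  'dog' -> 0
  'her' -> 3

Encoded: [0, 1, 0, 3]


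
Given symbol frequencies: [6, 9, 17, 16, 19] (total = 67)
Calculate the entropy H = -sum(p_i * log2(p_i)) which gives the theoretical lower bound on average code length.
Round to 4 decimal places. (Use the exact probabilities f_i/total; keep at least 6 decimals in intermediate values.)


Per-symbol terms -p_i * log2(p_i) with p_i = f_i/67:
  p = 6/67 = 0.089552: log2(p) = -3.481127, -p*log2(p) = 0.311743
  p = 9/67 = 0.134328: log2(p) = -2.896164, -p*log2(p) = 0.389037
  p = 17/67 = 0.253731: log2(p) = -1.978626, -p*log2(p) = 0.502040
  p = 16/67 = 0.238806: log2(p) = -2.066089, -p*log2(p) = 0.493394
  p = 19/67 = 0.283582: log2(p) = -1.818162, -p*log2(p) = 0.515598
H = 0.311743 + 0.389037 + 0.502040 + 0.493394 + 0.515598 = 2.211812

H = 2.2118 bits/symbol


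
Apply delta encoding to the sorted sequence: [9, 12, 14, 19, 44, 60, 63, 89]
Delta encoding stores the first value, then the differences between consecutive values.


First value: 9
Deltas:
  12 - 9 = 3
  14 - 12 = 2
  19 - 14 = 5
  44 - 19 = 25
  60 - 44 = 16
  63 - 60 = 3
  89 - 63 = 26


Delta encoded: [9, 3, 2, 5, 25, 16, 3, 26]


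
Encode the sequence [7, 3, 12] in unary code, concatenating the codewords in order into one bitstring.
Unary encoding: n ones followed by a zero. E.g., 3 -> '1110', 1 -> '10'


Encode each number as n ones followed by a terminating 0:
  7 -> 11111110 (8 bits)
  3 -> 1110 (4 bits)
  12 -> 1111111111110 (13 bits)
Total length = 8 + 4 + 13 = 25 bits.

Unary([7, 3, 12]) = 1111111011101111111111110 (25 bits)


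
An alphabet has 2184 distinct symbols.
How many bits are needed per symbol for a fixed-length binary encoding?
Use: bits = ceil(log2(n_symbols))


log2(2184) = 11.0928
Bracket: 2^11 = 2048 < 2184 <= 2^12 = 4096
So ceil(log2(2184)) = 12

bits = ceil(log2(2184)) = ceil(11.0928) = 12 bits


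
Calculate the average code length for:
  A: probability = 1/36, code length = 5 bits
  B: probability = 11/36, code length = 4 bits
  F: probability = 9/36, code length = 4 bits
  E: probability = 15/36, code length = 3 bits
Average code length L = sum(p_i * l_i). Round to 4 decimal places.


Weighted contributions p_i * l_i:
  A: (1/36) * 5 = 5/36
  B: (11/36) * 4 = 44/36
  F: (9/36) * 4 = 36/36
  E: (15/36) * 3 = 45/36
Sum = (5 + 44 + 36 + 45)/36 = 130/36

L = 130/36 = 3.6111 bits/symbol


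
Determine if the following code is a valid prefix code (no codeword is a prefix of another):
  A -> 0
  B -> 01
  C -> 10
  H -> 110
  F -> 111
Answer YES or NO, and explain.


Checking each pair (does one codeword prefix another?):
  A='0' vs B='01': prefix -- VIOLATION

NO -- this is NOT a valid prefix code. A (0) is a prefix of B (01).


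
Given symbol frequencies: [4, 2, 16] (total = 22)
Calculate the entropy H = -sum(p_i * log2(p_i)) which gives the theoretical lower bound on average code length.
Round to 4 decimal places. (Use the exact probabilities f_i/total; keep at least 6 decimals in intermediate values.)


Per-symbol terms -p_i * log2(p_i) with p_i = f_i/22:
  p = 4/22 = 0.181818: log2(p) = -2.459432, -p*log2(p) = 0.447169
  p = 2/22 = 0.090909: log2(p) = -3.459432, -p*log2(p) = 0.314494
  p = 16/22 = 0.727273: log2(p) = -0.459432, -p*log2(p) = 0.334132
H = 0.447169 + 0.314494 + 0.334132 = 1.095795

H = 1.0958 bits/symbol


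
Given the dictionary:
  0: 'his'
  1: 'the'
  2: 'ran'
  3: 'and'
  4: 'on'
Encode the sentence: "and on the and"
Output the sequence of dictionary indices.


Look up each word in the dictionary:
  'and' -> 3
  'on' -> 4
  'the' -> 1
  'and' -> 3

Encoded: [3, 4, 1, 3]


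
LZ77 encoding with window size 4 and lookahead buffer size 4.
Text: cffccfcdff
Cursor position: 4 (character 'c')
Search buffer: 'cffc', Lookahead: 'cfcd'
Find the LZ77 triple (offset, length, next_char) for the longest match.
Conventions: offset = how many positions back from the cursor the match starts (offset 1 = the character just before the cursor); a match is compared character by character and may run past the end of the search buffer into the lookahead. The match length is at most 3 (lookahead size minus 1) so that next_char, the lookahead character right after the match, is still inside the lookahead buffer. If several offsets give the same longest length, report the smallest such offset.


Try each offset into the search buffer:
  offset=1 (pos 3, char 'c'): match length 1
  offset=2 (pos 2, char 'f'): match length 0
  offset=3 (pos 1, char 'f'): match length 0
  offset=4 (pos 0, char 'c'): match length 2
Longest match has length 2 at offset 4.
next_char = character at position 4 + 2 = 6 -> 'c'

Best match: offset=4, length=2 (matching 'cf' starting at position 0)
LZ77 triple: (4, 2, 'c')


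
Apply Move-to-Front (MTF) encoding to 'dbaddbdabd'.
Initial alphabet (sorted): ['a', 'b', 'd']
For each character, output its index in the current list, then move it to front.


MTF encoding:
'd': index 2 in ['a', 'b', 'd'] -> ['d', 'a', 'b']
'b': index 2 in ['d', 'a', 'b'] -> ['b', 'd', 'a']
'a': index 2 in ['b', 'd', 'a'] -> ['a', 'b', 'd']
'd': index 2 in ['a', 'b', 'd'] -> ['d', 'a', 'b']
'd': index 0 in ['d', 'a', 'b'] -> ['d', 'a', 'b']
'b': index 2 in ['d', 'a', 'b'] -> ['b', 'd', 'a']
'd': index 1 in ['b', 'd', 'a'] -> ['d', 'b', 'a']
'a': index 2 in ['d', 'b', 'a'] -> ['a', 'd', 'b']
'b': index 2 in ['a', 'd', 'b'] -> ['b', 'a', 'd']
'd': index 2 in ['b', 'a', 'd'] -> ['d', 'b', 'a']


Output: [2, 2, 2, 2, 0, 2, 1, 2, 2, 2]


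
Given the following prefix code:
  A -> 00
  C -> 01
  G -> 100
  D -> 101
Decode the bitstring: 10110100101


Decoding step by step:
Bits 101 -> D
Bits 101 -> D
Bits 00 -> A
Bits 101 -> D


Decoded message: DDAD


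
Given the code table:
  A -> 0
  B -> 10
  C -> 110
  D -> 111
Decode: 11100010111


Decoding:
111 -> D
0 -> A
0 -> A
0 -> A
10 -> B
111 -> D


Result: DAAABD


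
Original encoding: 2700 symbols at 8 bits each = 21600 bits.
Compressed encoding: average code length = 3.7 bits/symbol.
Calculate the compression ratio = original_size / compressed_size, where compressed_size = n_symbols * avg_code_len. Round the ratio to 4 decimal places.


original_size = n_symbols * orig_bits = 2700 * 8 = 21600 bits
compressed_size = n_symbols * avg_code_len = 2700 * 3.7 = 9990.0 bits
ratio = original_size / compressed_size = 21600 / 9990.0 = 2.1622

Compression ratio = 2.1622


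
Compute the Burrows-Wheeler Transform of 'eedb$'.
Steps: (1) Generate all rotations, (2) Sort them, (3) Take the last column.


Rotations (sorted):
  0: $eedb -> last char: b
  1: b$eed -> last char: d
  2: db$ee -> last char: e
  3: edb$e -> last char: e
  4: eedb$ -> last char: $


BWT = bdee$


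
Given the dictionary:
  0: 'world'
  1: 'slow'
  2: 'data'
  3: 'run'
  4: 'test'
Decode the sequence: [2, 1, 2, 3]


Look up each index in the dictionary:
  2 -> 'data'
  1 -> 'slow'
  2 -> 'data'
  3 -> 'run'

Decoded: "data slow data run"


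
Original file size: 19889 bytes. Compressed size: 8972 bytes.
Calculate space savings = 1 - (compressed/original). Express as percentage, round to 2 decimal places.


ratio = compressed/original = 8972/19889 = 0.451104
savings = 1 - ratio = 1 - 0.451104 = 0.548896
as a percentage: 0.548896 * 100 = 54.89%

Space savings = 1 - 8972/19889 = 54.89%


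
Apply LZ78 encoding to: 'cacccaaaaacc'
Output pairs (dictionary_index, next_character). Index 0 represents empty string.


LZ78 encoding steps:
Dictionary: {0: ''}
Step 1: w='' (idx 0), next='c' -> output (0, 'c'), add 'c' as idx 1
Step 2: w='' (idx 0), next='a' -> output (0, 'a'), add 'a' as idx 2
Step 3: w='c' (idx 1), next='c' -> output (1, 'c'), add 'cc' as idx 3
Step 4: w='c' (idx 1), next='a' -> output (1, 'a'), add 'ca' as idx 4
Step 5: w='a' (idx 2), next='a' -> output (2, 'a'), add 'aa' as idx 5
Step 6: w='aa' (idx 5), next='c' -> output (5, 'c'), add 'aac' as idx 6
Step 7: w='c' (idx 1), end of input -> output (1, '')


Encoded: [(0, 'c'), (0, 'a'), (1, 'c'), (1, 'a'), (2, 'a'), (5, 'c'), (1, '')]


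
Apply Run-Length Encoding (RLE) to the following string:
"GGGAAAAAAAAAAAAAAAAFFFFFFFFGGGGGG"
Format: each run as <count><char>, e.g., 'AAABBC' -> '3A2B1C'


Scanning runs left to right:
  i=0: run of 'G' x 3 -> '3G'
  i=3: run of 'A' x 16 -> '16A'
  i=19: run of 'F' x 8 -> '8F'
  i=27: run of 'G' x 6 -> '6G'

RLE = 3G16A8F6G


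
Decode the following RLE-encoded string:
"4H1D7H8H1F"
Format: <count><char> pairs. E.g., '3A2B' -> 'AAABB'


Expanding each <count><char> pair:
  4H -> 'HHHH'
  1D -> 'D'
  7H -> 'HHHHHHH'
  8H -> 'HHHHHHHH'
  1F -> 'F'

Decoded = HHHHDHHHHHHHHHHHHHHHF


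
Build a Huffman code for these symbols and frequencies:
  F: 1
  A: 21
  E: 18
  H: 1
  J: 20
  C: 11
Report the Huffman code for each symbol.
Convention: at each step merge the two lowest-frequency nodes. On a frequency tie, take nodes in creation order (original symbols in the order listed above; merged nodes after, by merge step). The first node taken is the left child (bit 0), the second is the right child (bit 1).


Huffman tree construction:
Step 1: Merge F(1) + H(1) = 2
Step 2: Merge (F+H)(2) + C(11) = 13
Step 3: Merge ((F+H)+C)(13) + E(18) = 31
Step 4: Merge J(20) + A(21) = 41
Step 5: Merge (((F+H)+C)+E)(31) + (J+A)(41) = 72
Read each symbol's code off the tree from the root (left child = 0, right child = 1).

Codes:
  F: 0000 (length 4)
  A: 11 (length 2)
  E: 01 (length 2)
  H: 0001 (length 4)
  J: 10 (length 2)
  C: 001 (length 3)
Average code length: 159/72 = 2.2083 bits/symbol


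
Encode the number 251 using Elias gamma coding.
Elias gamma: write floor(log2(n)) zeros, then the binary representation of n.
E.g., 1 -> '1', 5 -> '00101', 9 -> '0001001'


num_bits = floor(log2(251)) + 1 = 8
leading_zeros = num_bits - 1 = 7
binary(251) = 11111011

Elias gamma(251) = '0000000' + '11111011' = 000000011111011 (15 bits)


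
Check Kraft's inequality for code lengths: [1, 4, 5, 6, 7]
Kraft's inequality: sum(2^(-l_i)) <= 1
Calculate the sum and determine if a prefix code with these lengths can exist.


Sum = 2^(-1) + 2^(-4) + 2^(-5) + 2^(-6) + 2^(-7)
    = 0.5 + 0.0625 + 0.03125 + 0.015625 + 0.0078125
    = 79/128 = 0.6171875
Since 0.6171875 <= 1, Kraft's inequality IS satisfied.
A prefix code with these lengths CAN exist.

Kraft sum = 0.6171875. Satisfied.


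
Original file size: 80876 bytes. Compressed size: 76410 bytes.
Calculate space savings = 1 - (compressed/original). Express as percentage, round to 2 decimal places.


ratio = compressed/original = 76410/80876 = 0.94478
savings = 1 - ratio = 1 - 0.94478 = 0.05522
as a percentage: 0.05522 * 100 = 5.52%

Space savings = 1 - 76410/80876 = 5.52%


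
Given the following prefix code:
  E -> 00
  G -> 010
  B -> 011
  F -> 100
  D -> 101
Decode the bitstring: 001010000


Decoding step by step:
Bits 00 -> E
Bits 101 -> D
Bits 00 -> E
Bits 00 -> E


Decoded message: EDEE


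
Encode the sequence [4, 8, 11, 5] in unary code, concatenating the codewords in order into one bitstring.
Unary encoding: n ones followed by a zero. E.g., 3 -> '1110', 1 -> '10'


Encode each number as n ones followed by a terminating 0:
  4 -> 11110 (5 bits)
  8 -> 111111110 (9 bits)
  11 -> 111111111110 (12 bits)
  5 -> 111110 (6 bits)
Total length = 5 + 9 + 12 + 6 = 32 bits.

Unary([4, 8, 11, 5]) = 11110111111110111111111110111110 (32 bits)


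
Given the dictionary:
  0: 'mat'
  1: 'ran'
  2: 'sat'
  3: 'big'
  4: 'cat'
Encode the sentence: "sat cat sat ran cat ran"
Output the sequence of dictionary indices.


Look up each word in the dictionary:
  'sat' -> 2
  'cat' -> 4
  'sat' -> 2
  'ran' -> 1
  'cat' -> 4
  'ran' -> 1

Encoded: [2, 4, 2, 1, 4, 1]


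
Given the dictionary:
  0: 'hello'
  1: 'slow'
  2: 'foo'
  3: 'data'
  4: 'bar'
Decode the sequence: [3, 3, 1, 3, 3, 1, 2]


Look up each index in the dictionary:
  3 -> 'data'
  3 -> 'data'
  1 -> 'slow'
  3 -> 'data'
  3 -> 'data'
  1 -> 'slow'
  2 -> 'foo'

Decoded: "data data slow data data slow foo"


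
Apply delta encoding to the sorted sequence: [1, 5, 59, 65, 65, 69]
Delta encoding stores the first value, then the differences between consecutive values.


First value: 1
Deltas:
  5 - 1 = 4
  59 - 5 = 54
  65 - 59 = 6
  65 - 65 = 0
  69 - 65 = 4


Delta encoded: [1, 4, 54, 6, 0, 4]


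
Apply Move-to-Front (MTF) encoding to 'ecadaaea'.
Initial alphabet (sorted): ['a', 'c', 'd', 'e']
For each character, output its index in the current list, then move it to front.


MTF encoding:
'e': index 3 in ['a', 'c', 'd', 'e'] -> ['e', 'a', 'c', 'd']
'c': index 2 in ['e', 'a', 'c', 'd'] -> ['c', 'e', 'a', 'd']
'a': index 2 in ['c', 'e', 'a', 'd'] -> ['a', 'c', 'e', 'd']
'd': index 3 in ['a', 'c', 'e', 'd'] -> ['d', 'a', 'c', 'e']
'a': index 1 in ['d', 'a', 'c', 'e'] -> ['a', 'd', 'c', 'e']
'a': index 0 in ['a', 'd', 'c', 'e'] -> ['a', 'd', 'c', 'e']
'e': index 3 in ['a', 'd', 'c', 'e'] -> ['e', 'a', 'd', 'c']
'a': index 1 in ['e', 'a', 'd', 'c'] -> ['a', 'e', 'd', 'c']


Output: [3, 2, 2, 3, 1, 0, 3, 1]


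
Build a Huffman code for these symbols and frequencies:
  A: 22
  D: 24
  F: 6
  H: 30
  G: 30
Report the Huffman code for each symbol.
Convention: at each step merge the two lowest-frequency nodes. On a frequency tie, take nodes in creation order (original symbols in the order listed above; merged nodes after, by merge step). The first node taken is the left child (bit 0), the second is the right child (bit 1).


Huffman tree construction:
Step 1: Merge F(6) + A(22) = 28
Step 2: Merge D(24) + (F+A)(28) = 52
Step 3: Merge H(30) + G(30) = 60
Step 4: Merge (D+(F+A))(52) + (H+G)(60) = 112
Read each symbol's code off the tree from the root (left child = 0, right child = 1).

Codes:
  A: 011 (length 3)
  D: 00 (length 2)
  F: 010 (length 3)
  H: 10 (length 2)
  G: 11 (length 2)
Average code length: 252/112 = 2.2500 bits/symbol


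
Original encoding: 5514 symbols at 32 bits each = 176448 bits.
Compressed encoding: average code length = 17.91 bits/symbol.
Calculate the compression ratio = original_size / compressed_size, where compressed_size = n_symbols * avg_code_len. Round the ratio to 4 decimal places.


original_size = n_symbols * orig_bits = 5514 * 32 = 176448 bits
compressed_size = n_symbols * avg_code_len = 5514 * 17.91 = 98755.74 bits
ratio = original_size / compressed_size = 176448 / 98755.74 = 1.7867

Compression ratio = 1.7867


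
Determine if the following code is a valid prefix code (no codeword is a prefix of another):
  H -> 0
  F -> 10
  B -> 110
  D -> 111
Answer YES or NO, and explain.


Checking each pair (does one codeword prefix another?):
  H='0' vs F='10': no prefix
  H='0' vs B='110': no prefix
  H='0' vs D='111': no prefix
  F='10' vs H='0': no prefix
  F='10' vs B='110': no prefix
  F='10' vs D='111': no prefix
  B='110' vs H='0': no prefix
  B='110' vs F='10': no prefix
  B='110' vs D='111': no prefix
  D='111' vs H='0': no prefix
  D='111' vs F='10': no prefix
  D='111' vs B='110': no prefix
No violation found over all pairs.

YES -- this is a valid prefix code. No codeword is a prefix of any other codeword.


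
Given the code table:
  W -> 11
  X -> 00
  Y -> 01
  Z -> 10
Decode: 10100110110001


Decoding:
10 -> Z
10 -> Z
01 -> Y
10 -> Z
11 -> W
00 -> X
01 -> Y


Result: ZZYZWXY


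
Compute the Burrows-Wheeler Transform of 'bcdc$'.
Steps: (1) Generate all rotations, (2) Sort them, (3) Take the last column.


Rotations (sorted):
  0: $bcdc -> last char: c
  1: bcdc$ -> last char: $
  2: c$bcd -> last char: d
  3: cdc$b -> last char: b
  4: dc$bc -> last char: c


BWT = c$dbc


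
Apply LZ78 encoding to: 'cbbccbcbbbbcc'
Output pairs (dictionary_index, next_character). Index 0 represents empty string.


LZ78 encoding steps:
Dictionary: {0: ''}
Step 1: w='' (idx 0), next='c' -> output (0, 'c'), add 'c' as idx 1
Step 2: w='' (idx 0), next='b' -> output (0, 'b'), add 'b' as idx 2
Step 3: w='b' (idx 2), next='c' -> output (2, 'c'), add 'bc' as idx 3
Step 4: w='c' (idx 1), next='b' -> output (1, 'b'), add 'cb' as idx 4
Step 5: w='cb' (idx 4), next='b' -> output (4, 'b'), add 'cbb' as idx 5
Step 6: w='b' (idx 2), next='b' -> output (2, 'b'), add 'bb' as idx 6
Step 7: w='c' (idx 1), next='c' -> output (1, 'c'), add 'cc' as idx 7


Encoded: [(0, 'c'), (0, 'b'), (2, 'c'), (1, 'b'), (4, 'b'), (2, 'b'), (1, 'c')]


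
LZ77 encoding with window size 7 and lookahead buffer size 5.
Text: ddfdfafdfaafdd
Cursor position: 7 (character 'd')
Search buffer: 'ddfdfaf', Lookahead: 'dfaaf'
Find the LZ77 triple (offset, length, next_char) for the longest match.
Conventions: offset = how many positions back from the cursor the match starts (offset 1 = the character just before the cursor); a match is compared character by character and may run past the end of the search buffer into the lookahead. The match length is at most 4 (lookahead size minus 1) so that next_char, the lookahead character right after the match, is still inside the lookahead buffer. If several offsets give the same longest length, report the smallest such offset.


Try each offset into the search buffer:
  offset=1 (pos 6, char 'f'): match length 0
  offset=2 (pos 5, char 'a'): match length 0
  offset=3 (pos 4, char 'f'): match length 0
  offset=4 (pos 3, char 'd'): match length 3
  offset=5 (pos 2, char 'f'): match length 0
  offset=6 (pos 1, char 'd'): match length 2
  offset=7 (pos 0, char 'd'): match length 1
Longest match has length 3 at offset 4.
next_char = character at position 7 + 3 = 10 -> 'a'

Best match: offset=4, length=3 (matching 'dfa' starting at position 3)
LZ77 triple: (4, 3, 'a')


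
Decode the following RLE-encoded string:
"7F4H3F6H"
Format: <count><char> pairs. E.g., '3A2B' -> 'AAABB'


Expanding each <count><char> pair:
  7F -> 'FFFFFFF'
  4H -> 'HHHH'
  3F -> 'FFF'
  6H -> 'HHHHHH'

Decoded = FFFFFFFHHHHFFFHHHHHH


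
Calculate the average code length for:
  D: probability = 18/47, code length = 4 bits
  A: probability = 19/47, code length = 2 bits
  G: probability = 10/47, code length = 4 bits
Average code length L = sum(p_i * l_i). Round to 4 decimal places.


Weighted contributions p_i * l_i:
  D: (18/47) * 4 = 72/47
  A: (19/47) * 2 = 38/47
  G: (10/47) * 4 = 40/47
Sum = (72 + 38 + 40)/47 = 150/47

L = 150/47 = 3.1915 bits/symbol


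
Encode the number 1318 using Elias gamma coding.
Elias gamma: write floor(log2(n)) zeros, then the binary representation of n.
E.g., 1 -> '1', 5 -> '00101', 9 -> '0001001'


num_bits = floor(log2(1318)) + 1 = 11
leading_zeros = num_bits - 1 = 10
binary(1318) = 10100100110

Elias gamma(1318) = '0000000000' + '10100100110' = 000000000010100100110 (21 bits)


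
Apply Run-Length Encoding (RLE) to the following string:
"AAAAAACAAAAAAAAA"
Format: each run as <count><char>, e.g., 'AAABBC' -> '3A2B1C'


Scanning runs left to right:
  i=0: run of 'A' x 6 -> '6A'
  i=6: run of 'C' x 1 -> '1C'
  i=7: run of 'A' x 9 -> '9A'

RLE = 6A1C9A


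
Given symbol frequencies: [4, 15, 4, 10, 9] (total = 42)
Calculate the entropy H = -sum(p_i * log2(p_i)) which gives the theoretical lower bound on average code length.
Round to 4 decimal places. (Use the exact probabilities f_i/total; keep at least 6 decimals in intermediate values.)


Per-symbol terms -p_i * log2(p_i) with p_i = f_i/42:
  p = 4/42 = 0.095238: log2(p) = -3.392317, -p*log2(p) = 0.323078
  p = 15/42 = 0.357143: log2(p) = -1.485427, -p*log2(p) = 0.530510
  p = 4/42 = 0.095238: log2(p) = -3.392317, -p*log2(p) = 0.323078
  p = 10/42 = 0.238095: log2(p) = -2.070389, -p*log2(p) = 0.492950
  p = 9/42 = 0.214286: log2(p) = -2.222392, -p*log2(p) = 0.476227
H = 0.323078 + 0.530510 + 0.323078 + 0.492950 + 0.476227 = 2.145843

H = 2.1458 bits/symbol


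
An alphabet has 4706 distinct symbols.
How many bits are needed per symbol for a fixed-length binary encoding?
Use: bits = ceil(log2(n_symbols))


log2(4706) = 12.2003
Bracket: 2^12 = 4096 < 4706 <= 2^13 = 8192
So ceil(log2(4706)) = 13

bits = ceil(log2(4706)) = ceil(12.2003) = 13 bits


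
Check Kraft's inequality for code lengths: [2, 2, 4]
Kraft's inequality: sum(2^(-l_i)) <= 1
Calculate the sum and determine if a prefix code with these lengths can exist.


Sum = 2^(-2) + 2^(-2) + 2^(-4)
    = 0.25 + 0.25 + 0.0625
    = 9/16 = 0.5625
Since 0.5625 <= 1, Kraft's inequality IS satisfied.
A prefix code with these lengths CAN exist.

Kraft sum = 0.5625. Satisfied.


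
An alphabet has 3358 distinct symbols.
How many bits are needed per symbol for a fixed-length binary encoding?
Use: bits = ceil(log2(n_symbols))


log2(3358) = 11.7134
Bracket: 2^11 = 2048 < 3358 <= 2^12 = 4096
So ceil(log2(3358)) = 12

bits = ceil(log2(3358)) = ceil(11.7134) = 12 bits


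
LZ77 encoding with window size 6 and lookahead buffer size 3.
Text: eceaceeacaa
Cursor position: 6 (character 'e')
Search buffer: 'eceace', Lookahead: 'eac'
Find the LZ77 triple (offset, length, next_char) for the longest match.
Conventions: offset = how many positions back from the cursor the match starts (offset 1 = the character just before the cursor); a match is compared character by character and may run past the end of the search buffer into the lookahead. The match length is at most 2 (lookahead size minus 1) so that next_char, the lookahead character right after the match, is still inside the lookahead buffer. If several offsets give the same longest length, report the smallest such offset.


Try each offset into the search buffer:
  offset=1 (pos 5, char 'e'): match length 1
  offset=2 (pos 4, char 'c'): match length 0
  offset=3 (pos 3, char 'a'): match length 0
  offset=4 (pos 2, char 'e'): match length 2
  offset=5 (pos 1, char 'c'): match length 0
  offset=6 (pos 0, char 'e'): match length 1
Longest match has length 2 at offset 4.
next_char = character at position 6 + 2 = 8 -> 'c'

Best match: offset=4, length=2 (matching 'ea' starting at position 2)
LZ77 triple: (4, 2, 'c')


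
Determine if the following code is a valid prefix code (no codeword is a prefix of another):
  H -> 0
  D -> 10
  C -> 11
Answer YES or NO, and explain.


Checking each pair (does one codeword prefix another?):
  H='0' vs D='10': no prefix
  H='0' vs C='11': no prefix
  D='10' vs H='0': no prefix
  D='10' vs C='11': no prefix
  C='11' vs H='0': no prefix
  C='11' vs D='10': no prefix
No violation found over all pairs.

YES -- this is a valid prefix code. No codeword is a prefix of any other codeword.
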